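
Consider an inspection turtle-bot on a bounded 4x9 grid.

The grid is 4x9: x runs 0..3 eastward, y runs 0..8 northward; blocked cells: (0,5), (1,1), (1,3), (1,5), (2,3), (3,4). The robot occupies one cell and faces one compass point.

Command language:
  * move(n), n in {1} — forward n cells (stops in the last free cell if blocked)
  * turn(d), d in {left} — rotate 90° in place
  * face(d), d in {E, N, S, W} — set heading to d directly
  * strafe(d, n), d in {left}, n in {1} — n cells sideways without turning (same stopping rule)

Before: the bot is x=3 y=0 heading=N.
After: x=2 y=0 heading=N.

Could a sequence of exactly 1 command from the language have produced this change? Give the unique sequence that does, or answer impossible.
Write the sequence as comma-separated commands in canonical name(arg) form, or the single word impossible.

key: still facing N — the one step turns nothing
initial: x=3 y=0 heading=N
step 1 (strafe(left, 1)): x=2 y=0 heading=N
uniquely the one of 7 1-step routes that fits.

strafe(left, 1)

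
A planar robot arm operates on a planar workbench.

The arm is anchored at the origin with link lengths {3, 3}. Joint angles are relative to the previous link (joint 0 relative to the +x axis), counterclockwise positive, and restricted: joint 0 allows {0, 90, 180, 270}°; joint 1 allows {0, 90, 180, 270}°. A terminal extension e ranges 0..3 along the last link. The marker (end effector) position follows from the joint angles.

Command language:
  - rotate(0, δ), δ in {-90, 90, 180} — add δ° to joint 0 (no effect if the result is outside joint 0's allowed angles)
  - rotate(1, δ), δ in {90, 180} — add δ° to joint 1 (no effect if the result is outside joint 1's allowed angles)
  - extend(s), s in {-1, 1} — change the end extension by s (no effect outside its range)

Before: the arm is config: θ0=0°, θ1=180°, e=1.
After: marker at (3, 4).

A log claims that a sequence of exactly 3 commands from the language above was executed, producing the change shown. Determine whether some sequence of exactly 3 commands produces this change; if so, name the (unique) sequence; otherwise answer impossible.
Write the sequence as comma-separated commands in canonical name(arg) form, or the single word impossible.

start: config: θ0=0°, θ1=180°, e=1
[1] after rotate(1, 90): config: θ0=0°, θ1=270°, e=1
[2] after rotate(1, 90): config: θ0=0°, θ1=0°, e=1
[3] after rotate(1, 90): config: θ0=0°, θ1=90°, e=1
no other 3-command option fits: unique.

rotate(1, 90), rotate(1, 90), rotate(1, 90)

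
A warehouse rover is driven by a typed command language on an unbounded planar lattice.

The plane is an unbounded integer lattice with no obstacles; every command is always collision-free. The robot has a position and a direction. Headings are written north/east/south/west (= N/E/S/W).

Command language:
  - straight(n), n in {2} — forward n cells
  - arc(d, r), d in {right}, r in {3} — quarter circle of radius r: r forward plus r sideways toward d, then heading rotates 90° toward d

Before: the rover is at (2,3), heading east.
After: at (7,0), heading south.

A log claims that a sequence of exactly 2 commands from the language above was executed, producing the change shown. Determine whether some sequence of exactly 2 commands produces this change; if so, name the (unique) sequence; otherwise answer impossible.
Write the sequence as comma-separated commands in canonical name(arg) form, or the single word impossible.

key: position moved to (7,0) AND the heading swung to S — translation plus rotation needed
start: at (2,3), heading east
step 1 (straight(2)): at (4,3), heading east
step 2 (arc(right, 3)): at (7,0), heading south
all 4 alternatives checked — unique.

straight(2), arc(right, 3)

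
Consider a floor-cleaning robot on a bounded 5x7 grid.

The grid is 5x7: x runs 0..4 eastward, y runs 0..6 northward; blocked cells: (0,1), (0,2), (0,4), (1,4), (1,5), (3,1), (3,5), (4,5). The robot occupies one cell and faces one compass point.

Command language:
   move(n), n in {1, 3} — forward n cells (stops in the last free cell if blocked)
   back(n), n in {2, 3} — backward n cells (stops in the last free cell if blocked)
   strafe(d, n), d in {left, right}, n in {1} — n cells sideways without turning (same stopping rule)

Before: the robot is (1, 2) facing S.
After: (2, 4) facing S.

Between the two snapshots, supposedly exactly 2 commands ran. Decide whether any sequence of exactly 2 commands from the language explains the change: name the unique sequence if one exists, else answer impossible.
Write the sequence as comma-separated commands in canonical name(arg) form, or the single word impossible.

strafe(left, 1), back(2)

key: still facing S at the end — nothing in the sequence rotates
t0: (1, 2) facing S
1. strafe(left, 1) → (2, 2) facing S
2. back(2) → (2, 4) facing S
no other 2-command option fits: unique.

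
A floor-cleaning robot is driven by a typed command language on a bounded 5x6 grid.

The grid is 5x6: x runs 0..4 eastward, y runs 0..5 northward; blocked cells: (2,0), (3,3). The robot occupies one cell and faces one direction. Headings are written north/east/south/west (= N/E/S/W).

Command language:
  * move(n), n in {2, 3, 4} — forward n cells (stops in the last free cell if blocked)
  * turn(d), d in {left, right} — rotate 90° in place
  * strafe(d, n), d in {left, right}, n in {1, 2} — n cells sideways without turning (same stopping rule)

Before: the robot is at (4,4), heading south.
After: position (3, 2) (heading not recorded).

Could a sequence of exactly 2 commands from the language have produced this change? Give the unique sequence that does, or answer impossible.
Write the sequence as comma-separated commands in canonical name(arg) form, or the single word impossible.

move(2), strafe(right, 1)

key: order matters: swapping move(2) and strafe(right, 1) lands elsewhere
t0: at (4,4), heading south
step 1 (move(2)): at (4,2), heading south
step 2 (strafe(right, 1)): at (3,2), heading south
no rival 2-sequence matches.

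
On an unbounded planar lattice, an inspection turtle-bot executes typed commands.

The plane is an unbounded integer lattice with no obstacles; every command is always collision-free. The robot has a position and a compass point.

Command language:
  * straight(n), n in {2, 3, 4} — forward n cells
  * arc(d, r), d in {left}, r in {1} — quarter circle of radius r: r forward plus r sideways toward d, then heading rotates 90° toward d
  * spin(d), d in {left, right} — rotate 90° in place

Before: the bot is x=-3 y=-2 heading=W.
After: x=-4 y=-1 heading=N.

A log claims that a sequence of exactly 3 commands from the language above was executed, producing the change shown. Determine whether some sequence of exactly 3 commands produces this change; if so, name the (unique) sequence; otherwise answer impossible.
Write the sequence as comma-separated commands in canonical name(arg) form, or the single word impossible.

key: cell and facing (now N) both changed — the 3 commands mix motion and turning
begin: x=-3 y=-2 heading=W
step 1 (spin(right)): x=-3 y=-2 heading=N
step 2 (arc(left, 1)): x=-4 y=-1 heading=W
step 3 (spin(right)): x=-4 y=-1 heading=N
no rival 3-sequence matches.

spin(right), arc(left, 1), spin(right)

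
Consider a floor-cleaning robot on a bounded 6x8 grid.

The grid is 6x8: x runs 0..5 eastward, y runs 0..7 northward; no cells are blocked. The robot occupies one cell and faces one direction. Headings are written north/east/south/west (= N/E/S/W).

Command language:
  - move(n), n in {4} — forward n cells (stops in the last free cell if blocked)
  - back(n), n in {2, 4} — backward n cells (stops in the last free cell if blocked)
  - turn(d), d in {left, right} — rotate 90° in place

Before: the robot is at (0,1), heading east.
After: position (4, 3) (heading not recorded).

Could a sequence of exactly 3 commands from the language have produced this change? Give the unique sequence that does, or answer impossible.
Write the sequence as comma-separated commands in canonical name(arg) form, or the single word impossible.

key: order matters: swapping move(4) and back(2) lands elsewhere
initial: at (0,1), heading east
t=1 move(4) ⇒ at (4,1), heading east
t=2 turn(right) ⇒ at (4,1), heading south
t=3 back(2) ⇒ at (4,3), heading south
no other 3-command option fits: unique.

move(4), turn(right), back(2)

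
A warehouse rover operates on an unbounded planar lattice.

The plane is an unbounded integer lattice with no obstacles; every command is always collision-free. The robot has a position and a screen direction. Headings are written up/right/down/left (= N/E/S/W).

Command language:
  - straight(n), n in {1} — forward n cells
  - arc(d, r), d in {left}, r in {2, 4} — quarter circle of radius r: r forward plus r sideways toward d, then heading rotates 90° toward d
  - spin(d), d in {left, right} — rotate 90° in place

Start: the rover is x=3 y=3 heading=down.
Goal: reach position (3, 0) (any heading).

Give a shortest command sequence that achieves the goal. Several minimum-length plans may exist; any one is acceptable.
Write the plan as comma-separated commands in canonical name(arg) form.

straight(1), straight(1), straight(1)

t0: x=3 y=3 heading=down
t=1 straight(1) ⇒ x=3 y=2 heading=down
t=2 straight(1) ⇒ x=3 y=1 heading=down
t=3 straight(1) ⇒ x=3 y=0 heading=down
nothing shorter than 3 reaches the goal.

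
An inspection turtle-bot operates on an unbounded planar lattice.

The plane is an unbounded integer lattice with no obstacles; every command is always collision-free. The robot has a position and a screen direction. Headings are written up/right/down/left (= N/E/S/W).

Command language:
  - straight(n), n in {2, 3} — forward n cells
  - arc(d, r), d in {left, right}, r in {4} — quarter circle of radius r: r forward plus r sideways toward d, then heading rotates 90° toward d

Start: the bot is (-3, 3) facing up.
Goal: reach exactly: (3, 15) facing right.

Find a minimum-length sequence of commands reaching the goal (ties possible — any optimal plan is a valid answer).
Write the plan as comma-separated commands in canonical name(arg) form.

start: (-3, 3) facing up
step 1 (straight(3)): (-3, 6) facing up
step 2 (straight(3)): (-3, 9) facing up
step 3 (straight(2)): (-3, 11) facing up
step 4 (arc(right, 4)): (1, 15) facing right
step 5 (straight(2)): (3, 15) facing right
minimal: 5 command(s), checked below 5.

straight(3), straight(3), straight(2), arc(right, 4), straight(2)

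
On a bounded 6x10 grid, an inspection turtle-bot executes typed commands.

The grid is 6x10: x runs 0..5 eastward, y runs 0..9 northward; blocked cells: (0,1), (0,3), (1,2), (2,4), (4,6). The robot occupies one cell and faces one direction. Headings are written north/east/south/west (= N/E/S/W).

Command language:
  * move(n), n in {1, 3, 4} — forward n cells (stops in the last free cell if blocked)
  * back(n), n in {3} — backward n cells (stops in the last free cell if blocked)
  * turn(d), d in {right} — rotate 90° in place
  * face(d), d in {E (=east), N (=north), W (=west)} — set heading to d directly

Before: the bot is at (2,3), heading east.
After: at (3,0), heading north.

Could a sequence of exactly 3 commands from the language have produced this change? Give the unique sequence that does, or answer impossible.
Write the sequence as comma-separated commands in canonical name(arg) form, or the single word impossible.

move(1), face(N), back(3)

key: order matters: swapping move(1) and back(3) lands elsewhere
begin: at (2,3), heading east
[1] after move(1): at (3,3), heading east
[2] after face(N): at (3,3), heading north
[3] after back(3): at (3,0), heading north
no other 3-command option fits: unique.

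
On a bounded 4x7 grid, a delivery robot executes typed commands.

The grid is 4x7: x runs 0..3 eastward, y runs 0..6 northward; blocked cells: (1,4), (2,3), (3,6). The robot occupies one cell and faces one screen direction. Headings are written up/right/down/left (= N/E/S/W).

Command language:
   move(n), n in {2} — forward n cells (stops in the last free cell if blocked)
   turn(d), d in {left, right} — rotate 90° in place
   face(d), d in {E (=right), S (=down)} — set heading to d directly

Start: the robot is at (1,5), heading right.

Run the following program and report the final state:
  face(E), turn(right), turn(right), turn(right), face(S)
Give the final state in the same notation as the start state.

at (1,5), heading down

initial: at (1,5), heading right
1. face(E) → at (1,5), heading right
2. turn(right) → at (1,5), heading down
3. turn(right) → at (1,5), heading left
4. turn(right) → at (1,5), heading up
5. face(S) → at (1,5), heading down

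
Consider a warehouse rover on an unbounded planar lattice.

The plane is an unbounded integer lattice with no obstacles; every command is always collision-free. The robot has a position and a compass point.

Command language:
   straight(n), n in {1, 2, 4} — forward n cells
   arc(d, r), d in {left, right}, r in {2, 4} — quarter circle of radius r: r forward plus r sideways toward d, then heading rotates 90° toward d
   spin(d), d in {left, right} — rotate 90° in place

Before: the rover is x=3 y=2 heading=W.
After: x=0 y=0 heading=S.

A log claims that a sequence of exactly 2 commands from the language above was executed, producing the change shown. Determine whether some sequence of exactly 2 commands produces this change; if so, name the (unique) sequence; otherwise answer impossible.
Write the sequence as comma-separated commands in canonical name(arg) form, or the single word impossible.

straight(1), arc(left, 2)

key: order matters: swapping straight(1) and arc(left, 2) lands elsewhere
t0: x=3 y=2 heading=W
[1] after straight(1): x=2 y=2 heading=W
[2] after arc(left, 2): x=0 y=0 heading=S
uniquely the one of 81 2-step routes that fits.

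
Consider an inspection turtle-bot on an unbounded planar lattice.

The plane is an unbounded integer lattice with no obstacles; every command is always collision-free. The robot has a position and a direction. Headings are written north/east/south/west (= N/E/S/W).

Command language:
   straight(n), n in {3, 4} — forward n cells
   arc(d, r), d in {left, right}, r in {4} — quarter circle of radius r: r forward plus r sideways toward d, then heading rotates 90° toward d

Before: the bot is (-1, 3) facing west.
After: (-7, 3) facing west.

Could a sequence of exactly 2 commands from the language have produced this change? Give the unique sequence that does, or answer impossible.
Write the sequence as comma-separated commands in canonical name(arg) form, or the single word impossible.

key: still facing W at the end — nothing in the sequence rotates
initial: (-1, 3) facing west
1. straight(3) → (-4, 3) facing west
2. straight(3) → (-7, 3) facing west
no rival 2-sequence matches.

straight(3), straight(3)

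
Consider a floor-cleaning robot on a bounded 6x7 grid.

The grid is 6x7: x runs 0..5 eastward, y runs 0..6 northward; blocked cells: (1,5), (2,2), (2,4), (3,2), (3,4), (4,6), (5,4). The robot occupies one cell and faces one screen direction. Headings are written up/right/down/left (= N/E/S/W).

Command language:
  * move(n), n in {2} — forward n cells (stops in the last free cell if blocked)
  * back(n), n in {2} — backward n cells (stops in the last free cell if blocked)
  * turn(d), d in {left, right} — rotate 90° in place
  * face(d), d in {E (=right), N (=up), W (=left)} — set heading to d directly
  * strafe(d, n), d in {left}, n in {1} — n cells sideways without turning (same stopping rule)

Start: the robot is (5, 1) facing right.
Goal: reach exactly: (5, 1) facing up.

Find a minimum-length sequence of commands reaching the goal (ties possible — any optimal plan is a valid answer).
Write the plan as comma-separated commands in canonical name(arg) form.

t0: (5, 1) facing right
1. turn(left) → (5, 1) facing up
shorter routes all fall short; 1 is best.

turn(left)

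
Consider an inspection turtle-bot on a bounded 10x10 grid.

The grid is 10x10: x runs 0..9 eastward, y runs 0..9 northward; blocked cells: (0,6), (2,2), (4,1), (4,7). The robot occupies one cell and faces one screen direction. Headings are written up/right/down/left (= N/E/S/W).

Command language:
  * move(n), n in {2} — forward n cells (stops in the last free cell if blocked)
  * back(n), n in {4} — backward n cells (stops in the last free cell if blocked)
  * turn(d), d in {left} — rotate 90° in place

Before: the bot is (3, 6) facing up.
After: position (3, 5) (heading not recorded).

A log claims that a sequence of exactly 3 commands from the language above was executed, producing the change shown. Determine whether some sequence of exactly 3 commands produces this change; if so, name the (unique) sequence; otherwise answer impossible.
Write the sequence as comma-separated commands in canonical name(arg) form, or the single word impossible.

key: the second move(2) runs into the grid edge before its full distance
from: (3, 6) facing up
step 1 (move(2)): (3, 8) facing up
step 2 (move(2)): (3, 9) facing up
step 3 (back(4)): (3, 5) facing up
all 27 alternatives checked — unique.

move(2), move(2), back(4)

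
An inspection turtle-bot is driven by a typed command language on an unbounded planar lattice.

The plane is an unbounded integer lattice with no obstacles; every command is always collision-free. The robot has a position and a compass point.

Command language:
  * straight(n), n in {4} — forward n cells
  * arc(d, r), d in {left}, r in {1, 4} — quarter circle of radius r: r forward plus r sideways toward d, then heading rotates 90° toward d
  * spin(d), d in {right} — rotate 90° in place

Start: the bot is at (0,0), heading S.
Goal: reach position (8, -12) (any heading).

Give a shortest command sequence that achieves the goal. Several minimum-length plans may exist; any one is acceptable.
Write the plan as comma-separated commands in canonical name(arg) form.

arc(left, 4), spin(right), straight(4), arc(left, 4)

t0: at (0,0), heading S
[1] after arc(left, 4): at (4,-4), heading E
[2] after spin(right): at (4,-4), heading S
[3] after straight(4): at (4,-8), heading S
[4] after arc(left, 4): at (8,-12), heading E
minimal: 4 command(s), checked below 4.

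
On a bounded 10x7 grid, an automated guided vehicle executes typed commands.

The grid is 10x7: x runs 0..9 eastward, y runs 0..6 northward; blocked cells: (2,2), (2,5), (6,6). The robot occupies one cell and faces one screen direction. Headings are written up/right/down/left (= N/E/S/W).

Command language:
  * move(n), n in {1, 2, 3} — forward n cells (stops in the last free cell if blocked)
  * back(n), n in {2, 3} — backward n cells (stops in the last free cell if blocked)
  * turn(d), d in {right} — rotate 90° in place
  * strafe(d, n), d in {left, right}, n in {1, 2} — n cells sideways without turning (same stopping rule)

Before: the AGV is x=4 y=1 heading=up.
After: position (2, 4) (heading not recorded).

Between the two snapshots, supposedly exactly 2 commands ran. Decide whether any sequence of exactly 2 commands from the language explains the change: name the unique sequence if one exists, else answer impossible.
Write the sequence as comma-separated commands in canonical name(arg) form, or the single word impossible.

move(3), strafe(left, 2)

key: order matters: swapping move(3) and strafe(left, 2) lands elsewhere
from: x=4 y=1 heading=up
t=1 move(3) ⇒ x=4 y=4 heading=up
t=2 strafe(left, 2) ⇒ x=2 y=4 heading=up
no rival 2-sequence matches.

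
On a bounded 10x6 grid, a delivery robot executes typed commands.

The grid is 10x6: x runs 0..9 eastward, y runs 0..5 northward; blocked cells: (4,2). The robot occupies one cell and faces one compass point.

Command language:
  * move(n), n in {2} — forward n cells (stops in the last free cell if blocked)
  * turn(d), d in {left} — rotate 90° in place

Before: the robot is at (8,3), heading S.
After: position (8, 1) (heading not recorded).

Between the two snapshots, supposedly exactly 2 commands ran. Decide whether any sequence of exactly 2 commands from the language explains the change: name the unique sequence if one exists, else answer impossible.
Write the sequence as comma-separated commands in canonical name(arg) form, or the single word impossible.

key: running turn(left) before move(2) would end elsewhere — order is forced
initial: at (8,3), heading S
t=1 move(2) ⇒ at (8,1), heading S
t=2 turn(left) ⇒ at (8,1), heading E
no other 2-command option fits: unique.

move(2), turn(left)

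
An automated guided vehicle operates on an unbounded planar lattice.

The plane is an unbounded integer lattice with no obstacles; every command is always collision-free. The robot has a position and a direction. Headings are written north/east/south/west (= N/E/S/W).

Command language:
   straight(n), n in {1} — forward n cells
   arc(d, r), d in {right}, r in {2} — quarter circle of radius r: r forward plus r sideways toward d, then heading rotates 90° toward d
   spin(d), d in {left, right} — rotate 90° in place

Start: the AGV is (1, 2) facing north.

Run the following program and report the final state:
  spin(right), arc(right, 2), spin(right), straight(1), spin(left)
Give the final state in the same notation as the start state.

from: (1, 2) facing north
t=1 spin(right) ⇒ (1, 2) facing east
t=2 arc(right, 2) ⇒ (3, 0) facing south
t=3 spin(right) ⇒ (3, 0) facing west
t=4 straight(1) ⇒ (2, 0) facing west
t=5 spin(left) ⇒ (2, 0) facing south

(2, 0) facing south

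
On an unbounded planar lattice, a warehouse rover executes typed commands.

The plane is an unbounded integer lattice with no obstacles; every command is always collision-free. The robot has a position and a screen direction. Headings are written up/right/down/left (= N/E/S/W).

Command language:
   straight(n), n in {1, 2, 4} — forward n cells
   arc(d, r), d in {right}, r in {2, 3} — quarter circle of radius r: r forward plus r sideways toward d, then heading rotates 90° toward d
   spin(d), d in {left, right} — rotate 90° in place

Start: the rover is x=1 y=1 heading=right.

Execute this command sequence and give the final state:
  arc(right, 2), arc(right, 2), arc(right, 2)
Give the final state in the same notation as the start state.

x=-1 y=-1 heading=up

t0: x=1 y=1 heading=right
[1] after arc(right, 2): x=3 y=-1 heading=down
[2] after arc(right, 2): x=1 y=-3 heading=left
[3] after arc(right, 2): x=-1 y=-1 heading=up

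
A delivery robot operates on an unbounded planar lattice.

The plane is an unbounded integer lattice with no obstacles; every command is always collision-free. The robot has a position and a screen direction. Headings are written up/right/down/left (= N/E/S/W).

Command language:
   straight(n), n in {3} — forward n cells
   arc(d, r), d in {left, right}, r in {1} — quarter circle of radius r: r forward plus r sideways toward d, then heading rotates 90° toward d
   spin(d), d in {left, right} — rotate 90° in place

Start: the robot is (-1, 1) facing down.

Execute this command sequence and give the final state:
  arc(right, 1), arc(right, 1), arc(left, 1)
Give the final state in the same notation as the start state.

t0: (-1, 1) facing down
step 1 (arc(right, 1)): (-2, 0) facing left
step 2 (arc(right, 1)): (-3, 1) facing up
step 3 (arc(left, 1)): (-4, 2) facing left

(-4, 2) facing left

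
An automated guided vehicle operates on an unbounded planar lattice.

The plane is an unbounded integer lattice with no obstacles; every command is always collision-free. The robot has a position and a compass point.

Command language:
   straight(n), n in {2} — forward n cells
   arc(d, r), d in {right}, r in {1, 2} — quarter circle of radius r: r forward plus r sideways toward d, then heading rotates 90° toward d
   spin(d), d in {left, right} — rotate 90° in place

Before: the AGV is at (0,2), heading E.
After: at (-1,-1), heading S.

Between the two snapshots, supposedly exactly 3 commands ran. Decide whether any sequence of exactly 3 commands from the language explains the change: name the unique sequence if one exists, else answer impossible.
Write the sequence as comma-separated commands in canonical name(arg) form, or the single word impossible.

key: position moved to (-1,-1) AND the heading swung to S — translation plus rotation needed
start: at (0,2), heading E
t=1 arc(right, 1) ⇒ at (1,1), heading S
t=2 arc(right, 2) ⇒ at (-1,-1), heading W
t=3 spin(left) ⇒ at (-1,-1), heading S
no rival 3-sequence matches.

arc(right, 1), arc(right, 2), spin(left)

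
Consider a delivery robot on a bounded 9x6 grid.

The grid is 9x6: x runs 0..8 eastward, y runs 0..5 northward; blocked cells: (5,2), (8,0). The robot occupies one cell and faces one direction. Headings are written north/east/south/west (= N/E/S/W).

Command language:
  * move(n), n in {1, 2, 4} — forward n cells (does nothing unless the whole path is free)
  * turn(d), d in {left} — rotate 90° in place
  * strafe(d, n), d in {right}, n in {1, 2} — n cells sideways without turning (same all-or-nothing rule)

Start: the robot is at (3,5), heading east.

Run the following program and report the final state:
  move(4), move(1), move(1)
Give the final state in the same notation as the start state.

at (8,5), heading east

begin: at (3,5), heading east
step 1 (move(4)): at (7,5), heading east
step 2 (move(1)): at (8,5), heading east
step 3 (move(1)): at (8,5), heading east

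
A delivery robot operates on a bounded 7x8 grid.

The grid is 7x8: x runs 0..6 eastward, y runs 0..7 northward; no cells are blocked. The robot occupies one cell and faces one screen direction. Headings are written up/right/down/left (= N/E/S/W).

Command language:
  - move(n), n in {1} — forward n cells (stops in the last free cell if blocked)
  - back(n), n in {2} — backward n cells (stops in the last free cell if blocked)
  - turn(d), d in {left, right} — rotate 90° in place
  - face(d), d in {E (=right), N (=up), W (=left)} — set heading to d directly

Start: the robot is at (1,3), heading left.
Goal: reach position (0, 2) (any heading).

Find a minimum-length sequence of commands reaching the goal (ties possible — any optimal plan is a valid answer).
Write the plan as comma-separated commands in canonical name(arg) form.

move(1), turn(left), move(1)

from: at (1,3), heading left
[1] after move(1): at (0,3), heading left
[2] after turn(left): at (0,3), heading down
[3] after move(1): at (0,2), heading down
minimal: 3 command(s), checked below 3.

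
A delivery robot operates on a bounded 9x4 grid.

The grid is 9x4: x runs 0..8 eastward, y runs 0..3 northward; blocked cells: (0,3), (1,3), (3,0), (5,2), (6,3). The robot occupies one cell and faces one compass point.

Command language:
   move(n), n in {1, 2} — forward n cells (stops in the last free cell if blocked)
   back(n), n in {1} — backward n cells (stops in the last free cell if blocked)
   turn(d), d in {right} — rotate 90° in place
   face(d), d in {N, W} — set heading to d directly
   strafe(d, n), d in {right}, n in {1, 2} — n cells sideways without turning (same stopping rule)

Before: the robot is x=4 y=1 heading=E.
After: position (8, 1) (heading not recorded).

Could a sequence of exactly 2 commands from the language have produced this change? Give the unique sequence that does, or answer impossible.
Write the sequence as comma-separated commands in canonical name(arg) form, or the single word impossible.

begin: x=4 y=1 heading=E
t=1 move(2) ⇒ x=6 y=1 heading=E
t=2 move(2) ⇒ x=8 y=1 heading=E
no other 2-command option fits: unique.

move(2), move(2)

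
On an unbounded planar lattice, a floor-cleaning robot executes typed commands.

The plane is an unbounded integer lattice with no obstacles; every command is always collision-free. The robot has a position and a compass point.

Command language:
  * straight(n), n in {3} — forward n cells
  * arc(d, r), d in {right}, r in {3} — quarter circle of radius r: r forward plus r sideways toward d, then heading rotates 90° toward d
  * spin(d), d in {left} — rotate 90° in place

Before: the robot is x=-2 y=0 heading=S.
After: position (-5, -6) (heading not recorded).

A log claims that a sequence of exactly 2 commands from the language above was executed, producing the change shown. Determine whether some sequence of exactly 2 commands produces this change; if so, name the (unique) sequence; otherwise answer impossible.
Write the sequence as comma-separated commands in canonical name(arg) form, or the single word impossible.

straight(3), arc(right, 3)

key: order matters: swapping straight(3) and arc(right, 3) lands elsewhere
begin: x=-2 y=0 heading=S
1. straight(3) → x=-2 y=-3 heading=S
2. arc(right, 3) → x=-5 y=-6 heading=W
no other 2-command option fits: unique.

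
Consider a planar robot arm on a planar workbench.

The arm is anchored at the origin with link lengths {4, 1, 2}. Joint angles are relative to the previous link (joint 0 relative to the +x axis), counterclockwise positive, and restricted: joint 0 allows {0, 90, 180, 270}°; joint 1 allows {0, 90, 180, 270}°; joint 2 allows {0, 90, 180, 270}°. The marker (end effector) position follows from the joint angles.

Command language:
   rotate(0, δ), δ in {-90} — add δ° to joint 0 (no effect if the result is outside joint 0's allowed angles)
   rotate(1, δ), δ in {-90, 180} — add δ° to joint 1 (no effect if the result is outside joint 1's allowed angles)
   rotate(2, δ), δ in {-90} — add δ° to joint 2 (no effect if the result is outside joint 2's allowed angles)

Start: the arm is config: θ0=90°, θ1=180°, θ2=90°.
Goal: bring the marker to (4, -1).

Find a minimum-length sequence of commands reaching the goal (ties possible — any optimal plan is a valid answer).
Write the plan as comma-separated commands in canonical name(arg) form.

rotate(1, -90), rotate(0, -90), rotate(2, -90), rotate(2, -90), rotate(2, -90)

t0: config: θ0=90°, θ1=180°, θ2=90°
t=1 rotate(1, -90) ⇒ config: θ0=90°, θ1=90°, θ2=90°
t=2 rotate(0, -90) ⇒ config: θ0=0°, θ1=90°, θ2=90°
t=3 rotate(2, -90) ⇒ config: θ0=0°, θ1=90°, θ2=0°
t=4 rotate(2, -90) ⇒ config: θ0=0°, θ1=90°, θ2=270°
t=5 rotate(2, -90) ⇒ config: θ0=0°, θ1=90°, θ2=180°
no 4-step plan works, so 5 is optimal.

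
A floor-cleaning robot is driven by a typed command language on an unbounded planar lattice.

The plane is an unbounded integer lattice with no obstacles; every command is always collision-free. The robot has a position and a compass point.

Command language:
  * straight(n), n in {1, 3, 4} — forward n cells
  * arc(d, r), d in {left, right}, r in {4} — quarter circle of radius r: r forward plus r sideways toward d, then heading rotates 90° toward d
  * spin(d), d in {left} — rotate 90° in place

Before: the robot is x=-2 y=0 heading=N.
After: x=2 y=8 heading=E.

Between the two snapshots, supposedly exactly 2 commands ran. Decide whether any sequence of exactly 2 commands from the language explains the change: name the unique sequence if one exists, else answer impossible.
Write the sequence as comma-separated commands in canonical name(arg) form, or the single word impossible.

straight(4), arc(right, 4)

key: order matters: swapping straight(4) and arc(right, 4) lands elsewhere
t0: x=-2 y=0 heading=N
[1] after straight(4): x=-2 y=4 heading=N
[2] after arc(right, 4): x=2 y=8 heading=E
no other 2-command option fits: unique.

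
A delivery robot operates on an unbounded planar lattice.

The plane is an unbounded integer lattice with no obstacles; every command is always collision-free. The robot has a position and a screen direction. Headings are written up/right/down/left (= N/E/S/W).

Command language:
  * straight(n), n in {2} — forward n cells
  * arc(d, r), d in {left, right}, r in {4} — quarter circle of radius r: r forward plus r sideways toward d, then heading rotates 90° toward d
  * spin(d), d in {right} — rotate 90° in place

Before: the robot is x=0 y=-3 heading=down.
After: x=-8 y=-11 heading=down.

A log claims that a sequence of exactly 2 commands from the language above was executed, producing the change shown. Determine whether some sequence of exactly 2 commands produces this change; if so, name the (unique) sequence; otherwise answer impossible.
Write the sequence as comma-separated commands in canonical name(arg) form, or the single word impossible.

key: heading stays S — rotations cancel among the 2 commands
from: x=0 y=-3 heading=down
1. arc(right, 4) → x=-4 y=-7 heading=left
2. arc(left, 4) → x=-8 y=-11 heading=down
all 16 alternatives checked — unique.

arc(right, 4), arc(left, 4)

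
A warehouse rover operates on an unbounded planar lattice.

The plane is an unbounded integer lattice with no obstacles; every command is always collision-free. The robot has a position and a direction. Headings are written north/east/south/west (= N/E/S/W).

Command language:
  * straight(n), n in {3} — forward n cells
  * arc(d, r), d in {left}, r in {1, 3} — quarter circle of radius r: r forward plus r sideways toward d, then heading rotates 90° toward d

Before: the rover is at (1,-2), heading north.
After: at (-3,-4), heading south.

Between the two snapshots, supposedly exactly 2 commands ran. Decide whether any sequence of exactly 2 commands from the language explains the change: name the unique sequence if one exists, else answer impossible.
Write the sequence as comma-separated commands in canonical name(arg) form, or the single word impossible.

key: running arc(left, 3) before arc(left, 1) would end elsewhere — order is forced
from: at (1,-2), heading north
1. arc(left, 1) → at (0,-1), heading west
2. arc(left, 3) → at (-3,-4), heading south
uniquely the one of 9 2-step routes that fits.

arc(left, 1), arc(left, 3)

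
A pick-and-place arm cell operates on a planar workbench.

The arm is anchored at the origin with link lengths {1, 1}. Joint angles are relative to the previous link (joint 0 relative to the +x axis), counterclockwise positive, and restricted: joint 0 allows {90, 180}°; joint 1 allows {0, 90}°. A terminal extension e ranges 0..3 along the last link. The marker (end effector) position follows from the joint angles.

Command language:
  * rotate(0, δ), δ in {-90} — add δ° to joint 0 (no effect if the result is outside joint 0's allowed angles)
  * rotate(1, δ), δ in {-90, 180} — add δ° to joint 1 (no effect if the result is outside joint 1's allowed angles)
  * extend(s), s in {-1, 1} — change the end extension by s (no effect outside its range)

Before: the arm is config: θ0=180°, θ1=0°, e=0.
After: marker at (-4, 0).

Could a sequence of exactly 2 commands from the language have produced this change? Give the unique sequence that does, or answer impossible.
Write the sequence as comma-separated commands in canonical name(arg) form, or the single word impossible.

extend(1), extend(1)

from: config: θ0=180°, θ1=0°, e=0
t=1 extend(1) ⇒ config: θ0=180°, θ1=0°, e=1
t=2 extend(1) ⇒ config: θ0=180°, θ1=0°, e=2
no rival 2-sequence matches.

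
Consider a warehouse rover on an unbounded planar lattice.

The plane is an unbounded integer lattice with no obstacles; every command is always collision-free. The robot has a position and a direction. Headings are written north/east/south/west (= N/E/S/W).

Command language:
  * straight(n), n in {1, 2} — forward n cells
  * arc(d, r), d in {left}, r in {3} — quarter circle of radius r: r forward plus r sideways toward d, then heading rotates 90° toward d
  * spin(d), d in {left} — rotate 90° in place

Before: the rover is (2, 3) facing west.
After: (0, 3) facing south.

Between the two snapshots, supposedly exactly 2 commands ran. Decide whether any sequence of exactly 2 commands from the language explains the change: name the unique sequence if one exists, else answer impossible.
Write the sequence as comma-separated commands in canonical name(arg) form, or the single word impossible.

key: running spin(left) before straight(2) would end elsewhere — order is forced
start: (2, 3) facing west
[1] after straight(2): (0, 3) facing west
[2] after spin(left): (0, 3) facing south
no rival 2-sequence matches.

straight(2), spin(left)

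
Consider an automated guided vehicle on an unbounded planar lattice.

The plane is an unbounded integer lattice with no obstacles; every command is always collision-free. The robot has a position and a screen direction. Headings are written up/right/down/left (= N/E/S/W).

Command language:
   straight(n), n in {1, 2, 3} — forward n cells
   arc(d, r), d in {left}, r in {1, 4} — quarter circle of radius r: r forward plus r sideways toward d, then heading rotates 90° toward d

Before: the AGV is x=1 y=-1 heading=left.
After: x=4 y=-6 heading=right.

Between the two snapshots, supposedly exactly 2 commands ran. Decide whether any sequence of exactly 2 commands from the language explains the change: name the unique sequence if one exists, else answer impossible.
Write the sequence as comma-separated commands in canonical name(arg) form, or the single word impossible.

key: order matters: swapping arc(left, 1) and arc(left, 4) lands elsewhere
begin: x=1 y=-1 heading=left
step 1 (arc(left, 1)): x=0 y=-2 heading=down
step 2 (arc(left, 4)): x=4 y=-6 heading=right
no other 2-command option fits: unique.

arc(left, 1), arc(left, 4)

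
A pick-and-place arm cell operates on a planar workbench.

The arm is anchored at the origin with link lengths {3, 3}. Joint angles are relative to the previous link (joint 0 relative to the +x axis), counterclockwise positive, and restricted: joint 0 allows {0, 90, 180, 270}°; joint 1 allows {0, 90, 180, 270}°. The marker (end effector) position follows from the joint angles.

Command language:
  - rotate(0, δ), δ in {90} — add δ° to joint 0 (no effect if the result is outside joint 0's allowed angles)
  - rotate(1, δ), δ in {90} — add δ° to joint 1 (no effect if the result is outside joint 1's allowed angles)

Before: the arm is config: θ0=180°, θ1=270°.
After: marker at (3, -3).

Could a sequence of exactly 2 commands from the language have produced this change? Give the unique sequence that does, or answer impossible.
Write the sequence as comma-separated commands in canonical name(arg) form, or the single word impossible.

rotate(0, 90), rotate(0, 90)

start: config: θ0=180°, θ1=270°
1. rotate(0, 90) → config: θ0=270°, θ1=270°
2. rotate(0, 90) → config: θ0=0°, θ1=270°
no other 2-command option fits: unique.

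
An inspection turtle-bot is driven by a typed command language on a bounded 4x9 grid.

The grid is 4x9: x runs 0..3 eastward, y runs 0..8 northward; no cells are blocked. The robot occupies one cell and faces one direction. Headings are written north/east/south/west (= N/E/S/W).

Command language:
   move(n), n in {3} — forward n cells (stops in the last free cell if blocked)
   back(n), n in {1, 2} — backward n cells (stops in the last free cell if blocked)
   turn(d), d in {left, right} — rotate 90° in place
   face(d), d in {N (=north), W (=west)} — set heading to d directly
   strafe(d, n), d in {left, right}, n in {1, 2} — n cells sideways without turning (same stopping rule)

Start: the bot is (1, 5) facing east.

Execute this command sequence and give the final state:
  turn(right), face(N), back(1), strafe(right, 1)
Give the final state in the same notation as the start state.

t0: (1, 5) facing east
step 1 (turn(right)): (1, 5) facing south
step 2 (face(N)): (1, 5) facing north
step 3 (back(1)): (1, 4) facing north
step 4 (strafe(right, 1)): (2, 4) facing north

(2, 4) facing north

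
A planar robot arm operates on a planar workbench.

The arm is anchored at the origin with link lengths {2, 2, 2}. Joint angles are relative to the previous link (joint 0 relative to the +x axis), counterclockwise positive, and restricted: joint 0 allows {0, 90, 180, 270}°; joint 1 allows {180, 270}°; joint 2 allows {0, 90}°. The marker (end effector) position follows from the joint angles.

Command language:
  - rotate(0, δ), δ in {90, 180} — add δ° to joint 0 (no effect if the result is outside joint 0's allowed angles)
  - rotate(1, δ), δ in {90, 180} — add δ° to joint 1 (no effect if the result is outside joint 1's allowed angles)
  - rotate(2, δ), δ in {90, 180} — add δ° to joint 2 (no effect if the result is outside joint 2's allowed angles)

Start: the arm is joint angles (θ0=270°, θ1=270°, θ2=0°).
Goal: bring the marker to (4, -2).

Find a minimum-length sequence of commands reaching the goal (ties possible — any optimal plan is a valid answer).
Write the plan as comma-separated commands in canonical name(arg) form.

begin: joint angles (θ0=270°, θ1=270°, θ2=0°)
[1] after rotate(0, 90): joint angles (θ0=0°, θ1=270°, θ2=0°)
[2] after rotate(2, 90): joint angles (θ0=0°, θ1=270°, θ2=90°)
shorter routes all fall short; 2 is best.

rotate(0, 90), rotate(2, 90)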